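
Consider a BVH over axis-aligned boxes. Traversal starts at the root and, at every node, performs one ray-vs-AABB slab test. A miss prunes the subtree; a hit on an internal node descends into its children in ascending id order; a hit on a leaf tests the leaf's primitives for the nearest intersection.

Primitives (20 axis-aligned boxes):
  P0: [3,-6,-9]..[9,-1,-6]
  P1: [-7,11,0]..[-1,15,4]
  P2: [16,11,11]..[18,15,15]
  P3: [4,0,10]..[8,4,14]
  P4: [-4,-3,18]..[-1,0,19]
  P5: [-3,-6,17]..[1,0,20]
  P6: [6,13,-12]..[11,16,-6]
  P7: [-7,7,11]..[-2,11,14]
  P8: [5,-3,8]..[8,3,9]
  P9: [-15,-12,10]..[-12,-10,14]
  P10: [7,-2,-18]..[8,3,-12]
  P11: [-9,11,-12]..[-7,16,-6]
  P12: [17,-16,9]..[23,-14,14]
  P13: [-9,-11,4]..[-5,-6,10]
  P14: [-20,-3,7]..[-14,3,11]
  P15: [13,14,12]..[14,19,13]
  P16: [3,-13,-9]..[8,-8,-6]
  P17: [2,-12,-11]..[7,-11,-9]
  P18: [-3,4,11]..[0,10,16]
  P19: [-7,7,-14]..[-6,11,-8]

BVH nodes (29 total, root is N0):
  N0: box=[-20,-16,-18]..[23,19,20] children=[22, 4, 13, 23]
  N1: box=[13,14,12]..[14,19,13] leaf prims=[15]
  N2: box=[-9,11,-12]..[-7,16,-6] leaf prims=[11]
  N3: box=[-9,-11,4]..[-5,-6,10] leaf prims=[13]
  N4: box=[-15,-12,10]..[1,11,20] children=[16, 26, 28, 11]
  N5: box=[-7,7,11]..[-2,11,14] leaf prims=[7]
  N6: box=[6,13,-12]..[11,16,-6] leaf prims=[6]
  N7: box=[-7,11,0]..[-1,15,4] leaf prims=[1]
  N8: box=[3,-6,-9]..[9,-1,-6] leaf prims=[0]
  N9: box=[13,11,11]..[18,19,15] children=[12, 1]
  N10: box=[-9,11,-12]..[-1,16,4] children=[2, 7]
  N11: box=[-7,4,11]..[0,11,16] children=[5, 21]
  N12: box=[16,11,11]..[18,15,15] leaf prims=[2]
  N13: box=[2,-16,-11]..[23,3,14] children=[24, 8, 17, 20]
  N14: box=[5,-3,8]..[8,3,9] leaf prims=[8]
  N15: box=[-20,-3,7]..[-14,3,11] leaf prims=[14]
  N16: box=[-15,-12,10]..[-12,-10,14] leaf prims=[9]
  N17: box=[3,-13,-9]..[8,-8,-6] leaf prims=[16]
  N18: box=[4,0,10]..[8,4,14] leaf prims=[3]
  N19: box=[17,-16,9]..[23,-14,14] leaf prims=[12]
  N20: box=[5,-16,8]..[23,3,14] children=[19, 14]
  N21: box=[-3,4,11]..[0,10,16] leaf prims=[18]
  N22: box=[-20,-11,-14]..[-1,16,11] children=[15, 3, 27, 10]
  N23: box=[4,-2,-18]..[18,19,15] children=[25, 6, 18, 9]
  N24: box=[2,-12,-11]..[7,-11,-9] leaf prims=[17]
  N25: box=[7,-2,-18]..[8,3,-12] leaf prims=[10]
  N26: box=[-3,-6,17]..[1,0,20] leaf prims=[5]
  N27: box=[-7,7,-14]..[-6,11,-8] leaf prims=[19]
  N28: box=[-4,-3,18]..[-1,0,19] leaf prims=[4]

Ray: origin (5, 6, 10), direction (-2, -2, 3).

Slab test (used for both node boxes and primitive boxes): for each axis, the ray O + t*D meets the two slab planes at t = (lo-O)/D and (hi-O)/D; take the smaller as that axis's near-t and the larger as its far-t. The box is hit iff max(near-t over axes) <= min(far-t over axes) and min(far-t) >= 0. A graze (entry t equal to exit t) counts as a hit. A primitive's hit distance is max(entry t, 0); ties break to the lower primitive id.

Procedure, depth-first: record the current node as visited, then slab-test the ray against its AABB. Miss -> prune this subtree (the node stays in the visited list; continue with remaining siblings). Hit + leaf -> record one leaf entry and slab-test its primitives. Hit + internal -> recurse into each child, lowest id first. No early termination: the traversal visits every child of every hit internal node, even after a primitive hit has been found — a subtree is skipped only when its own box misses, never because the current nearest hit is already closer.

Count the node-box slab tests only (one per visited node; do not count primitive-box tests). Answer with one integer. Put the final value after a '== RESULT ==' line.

Traverse from the root:
N0 x:[-9,25/2] y:[-13/2,11] z:[-28/3,10/3] -> hit [-13/2,10/3], descend [4, 13, 22, 23]
  N4 x:[2,10] y:[-5/2,9] z:[0,10/3] -> hit [2,10/3], descend [11, 16, 26, 28]
    N11 x:[5/2,6] y:[-5/2,1] z:[1/3,2] -> miss, prune
    N16 x:[17/2,10] y:[8,9] z:[0,4/3] -> miss, prune
    N26 x:[2,4] y:[3,6] z:[7/3,10/3] -> hit [3,10/3] leaf, test {P5@t=3}
    N28 x:[3,9/2] y:[3,9/2] z:[8/3,3] -> hit [3,3] leaf, test {P4@t=3}
  N13 x:[-9,3/2] y:[3/2,11] z:[-7,4/3] -> miss, prune
  N22 x:[3,25/2] y:[-5,17/2] z:[-8,1/3] -> miss, prune
  N23 x:[-13/2,1/2] y:[-13/2,4] z:[-28/3,5/3] -> hit [-13/2,1/2], descend [6, 9, 18, 25]
    N6 x:[-3,-1/2] y:[-5,-7/2] z:[-22/3,-16/3] -> miss, prune
    N9 x:[-13/2,-4] y:[-13/2,-5/2] z:[1/3,5/3] -> miss, prune
    N18 x:[-3/2,1/2] y:[1,3] z:[0,4/3] -> miss, prune
    N25 x:[-3/2,-1] y:[3/2,4] z:[-28/3,-22/3] -> miss, prune

Visited [0, 4, 11, 16, 26, 28, 13, 22, 23, 6, 9, 18, 25]. Tests: 13 box, 2 leaf. Nearest: P4.

== RESULT ==
13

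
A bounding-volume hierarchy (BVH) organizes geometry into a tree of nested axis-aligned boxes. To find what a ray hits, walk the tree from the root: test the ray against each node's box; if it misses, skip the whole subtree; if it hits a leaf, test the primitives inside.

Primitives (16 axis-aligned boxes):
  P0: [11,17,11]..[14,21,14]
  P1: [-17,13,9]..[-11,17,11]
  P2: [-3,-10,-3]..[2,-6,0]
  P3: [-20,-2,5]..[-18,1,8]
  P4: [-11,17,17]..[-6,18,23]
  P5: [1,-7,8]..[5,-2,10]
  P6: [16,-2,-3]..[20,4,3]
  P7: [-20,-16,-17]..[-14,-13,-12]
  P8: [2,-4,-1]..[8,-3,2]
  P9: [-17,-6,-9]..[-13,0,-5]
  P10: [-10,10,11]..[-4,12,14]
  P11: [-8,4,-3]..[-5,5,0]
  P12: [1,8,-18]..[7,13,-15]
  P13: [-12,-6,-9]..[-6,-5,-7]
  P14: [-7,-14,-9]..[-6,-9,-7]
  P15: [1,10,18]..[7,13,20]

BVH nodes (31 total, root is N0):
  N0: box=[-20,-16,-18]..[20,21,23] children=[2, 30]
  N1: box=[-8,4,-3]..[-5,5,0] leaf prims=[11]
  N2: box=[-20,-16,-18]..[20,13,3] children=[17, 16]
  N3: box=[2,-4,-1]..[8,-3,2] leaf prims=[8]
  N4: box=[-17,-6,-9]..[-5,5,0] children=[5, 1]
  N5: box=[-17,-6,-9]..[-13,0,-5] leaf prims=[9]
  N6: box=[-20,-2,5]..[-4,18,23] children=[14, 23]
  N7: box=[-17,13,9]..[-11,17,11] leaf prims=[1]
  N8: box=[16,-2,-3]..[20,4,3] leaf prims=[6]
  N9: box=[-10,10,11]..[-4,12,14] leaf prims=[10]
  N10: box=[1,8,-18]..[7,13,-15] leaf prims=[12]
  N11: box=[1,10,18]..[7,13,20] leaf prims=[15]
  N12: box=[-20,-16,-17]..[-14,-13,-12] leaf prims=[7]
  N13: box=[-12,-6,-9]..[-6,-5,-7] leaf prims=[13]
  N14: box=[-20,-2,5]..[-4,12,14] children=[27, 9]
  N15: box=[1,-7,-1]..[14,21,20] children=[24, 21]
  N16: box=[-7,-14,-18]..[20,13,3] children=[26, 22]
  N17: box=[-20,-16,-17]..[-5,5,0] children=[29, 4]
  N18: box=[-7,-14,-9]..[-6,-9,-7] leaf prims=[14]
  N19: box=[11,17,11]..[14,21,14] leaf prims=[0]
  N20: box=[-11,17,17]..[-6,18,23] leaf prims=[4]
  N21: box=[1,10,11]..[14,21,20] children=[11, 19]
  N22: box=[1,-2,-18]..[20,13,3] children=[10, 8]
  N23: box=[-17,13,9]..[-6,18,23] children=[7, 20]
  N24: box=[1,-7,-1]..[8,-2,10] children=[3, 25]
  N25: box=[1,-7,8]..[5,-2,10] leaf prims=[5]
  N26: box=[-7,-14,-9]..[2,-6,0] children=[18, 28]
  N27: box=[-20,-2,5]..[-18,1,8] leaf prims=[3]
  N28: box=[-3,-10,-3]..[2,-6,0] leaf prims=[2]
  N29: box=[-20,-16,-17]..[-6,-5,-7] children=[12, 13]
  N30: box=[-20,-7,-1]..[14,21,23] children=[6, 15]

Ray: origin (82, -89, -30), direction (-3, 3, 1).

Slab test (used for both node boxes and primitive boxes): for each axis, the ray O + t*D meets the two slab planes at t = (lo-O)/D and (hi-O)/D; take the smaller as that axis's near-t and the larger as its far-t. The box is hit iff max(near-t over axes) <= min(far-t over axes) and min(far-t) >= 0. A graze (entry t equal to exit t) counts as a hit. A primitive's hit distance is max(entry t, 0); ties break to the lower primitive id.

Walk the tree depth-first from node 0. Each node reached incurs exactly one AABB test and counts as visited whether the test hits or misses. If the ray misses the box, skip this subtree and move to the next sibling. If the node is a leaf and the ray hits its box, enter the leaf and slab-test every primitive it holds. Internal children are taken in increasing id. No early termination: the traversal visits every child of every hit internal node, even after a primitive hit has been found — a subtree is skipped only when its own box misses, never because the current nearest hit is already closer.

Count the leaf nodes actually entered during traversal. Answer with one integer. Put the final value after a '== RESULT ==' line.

Walk:
N0 x:[62/3,34] y:[73/3,110/3] z:[12,53] -> hit [73/3,34], descend [2, 30]
  N2 x:[62/3,34] y:[73/3,34] z:[12,33] -> hit [73/3,33], descend [16, 17]
    N16 x:[62/3,89/3] y:[25,34] z:[12,33] -> hit [25,89/3], descend [22, 26]
      N22 x:[62/3,27] y:[29,34] z:[12,33] -> miss, prune
      N26 x:[80/3,89/3] y:[25,83/3] z:[21,30] -> hit [80/3,83/3], descend [18, 28]
        N18 x:[88/3,89/3] y:[25,80/3] z:[21,23] -> miss, prune
        N28 x:[80/3,85/3] y:[79/3,83/3] z:[27,30] -> hit [27,83/3] leaf, test {P2@t=27}
    N17 x:[29,34] y:[73/3,94/3] z:[13,30] -> hit [29,30], descend [4, 29]
      N4 x:[29,33] y:[83/3,94/3] z:[21,30] -> hit [29,30], descend [1, 5]
        N1 x:[29,30] y:[31,94/3] z:[27,30] -> miss, prune
        N5 x:[95/3,33] y:[83/3,89/3] z:[21,25] -> miss, prune
      N29 x:[88/3,34] y:[73/3,28] z:[13,23] -> miss, prune
  N30 x:[68/3,34] y:[82/3,110/3] z:[29,53] -> hit [29,34], descend [6, 15]
    N6 x:[86/3,34] y:[29,107/3] z:[35,53] -> miss, prune
    N15 x:[68/3,27] y:[82/3,110/3] z:[29,50] -> miss, prune

Summary -> nodes [0, 2, 16, 22, 26, 18, 28, 17, 4, 1, 5, 29, 30, 6, 15]; box-tests=15; leaf-entries=1; first=P2

== RESULT ==
1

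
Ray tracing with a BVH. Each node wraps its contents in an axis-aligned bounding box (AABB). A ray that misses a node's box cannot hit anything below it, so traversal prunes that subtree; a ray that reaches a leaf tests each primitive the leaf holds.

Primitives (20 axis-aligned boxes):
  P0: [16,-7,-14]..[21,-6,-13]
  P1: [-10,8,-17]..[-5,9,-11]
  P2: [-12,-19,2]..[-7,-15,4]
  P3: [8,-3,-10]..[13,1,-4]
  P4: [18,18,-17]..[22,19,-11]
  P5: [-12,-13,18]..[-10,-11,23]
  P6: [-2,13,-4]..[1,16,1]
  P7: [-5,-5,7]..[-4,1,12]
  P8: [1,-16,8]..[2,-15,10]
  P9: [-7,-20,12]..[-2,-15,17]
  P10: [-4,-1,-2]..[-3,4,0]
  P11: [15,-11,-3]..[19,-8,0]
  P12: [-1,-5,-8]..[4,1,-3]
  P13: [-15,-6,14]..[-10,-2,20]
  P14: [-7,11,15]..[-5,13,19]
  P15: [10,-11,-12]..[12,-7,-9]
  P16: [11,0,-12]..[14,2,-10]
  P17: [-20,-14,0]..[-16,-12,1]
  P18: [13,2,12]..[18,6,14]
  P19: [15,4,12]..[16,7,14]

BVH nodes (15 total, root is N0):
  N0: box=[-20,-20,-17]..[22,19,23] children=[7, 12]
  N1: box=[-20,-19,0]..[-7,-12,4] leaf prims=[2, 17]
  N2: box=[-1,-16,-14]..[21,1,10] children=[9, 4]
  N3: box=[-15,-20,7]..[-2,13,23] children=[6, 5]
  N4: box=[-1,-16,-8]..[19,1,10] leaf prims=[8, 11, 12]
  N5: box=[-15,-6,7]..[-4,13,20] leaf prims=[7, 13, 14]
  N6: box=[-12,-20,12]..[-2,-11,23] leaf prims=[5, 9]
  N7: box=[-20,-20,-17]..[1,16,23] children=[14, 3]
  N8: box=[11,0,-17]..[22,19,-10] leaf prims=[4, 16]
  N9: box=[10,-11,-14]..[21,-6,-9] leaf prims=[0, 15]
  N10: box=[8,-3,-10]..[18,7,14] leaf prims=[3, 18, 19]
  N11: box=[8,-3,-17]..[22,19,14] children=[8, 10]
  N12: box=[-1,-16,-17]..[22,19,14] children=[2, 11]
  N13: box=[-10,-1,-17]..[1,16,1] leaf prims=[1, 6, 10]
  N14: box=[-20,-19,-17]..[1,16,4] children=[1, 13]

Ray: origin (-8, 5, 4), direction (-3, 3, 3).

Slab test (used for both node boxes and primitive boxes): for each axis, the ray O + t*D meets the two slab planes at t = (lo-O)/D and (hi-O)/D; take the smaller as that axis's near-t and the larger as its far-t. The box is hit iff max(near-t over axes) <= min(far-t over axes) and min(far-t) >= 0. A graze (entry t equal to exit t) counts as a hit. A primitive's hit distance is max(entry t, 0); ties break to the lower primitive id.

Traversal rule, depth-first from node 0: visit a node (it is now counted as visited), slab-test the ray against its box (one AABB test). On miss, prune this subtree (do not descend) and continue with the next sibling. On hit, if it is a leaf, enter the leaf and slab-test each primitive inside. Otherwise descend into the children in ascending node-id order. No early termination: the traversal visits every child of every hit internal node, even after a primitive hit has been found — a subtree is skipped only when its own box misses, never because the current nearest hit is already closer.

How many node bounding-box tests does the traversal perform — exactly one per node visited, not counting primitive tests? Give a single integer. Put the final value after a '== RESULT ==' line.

Traverse from the root:
N0 x:[-10,4] y:[-25/3,14/3] z:[-7,19/3] -> hit [-7,4], descend [7, 12]
  N7 x:[-3,4] y:[-25/3,11/3] z:[-7,19/3] -> hit [-3,11/3], descend [3, 14]
    N3 x:[-2,7/3] y:[-25/3,8/3] z:[1,19/3] -> hit [1,7/3], descend [5, 6]
      N5 x:[-4/3,7/3] y:[-11/3,8/3] z:[1,16/3] -> hit [1,7/3] leaf, test {P7(miss), P13(miss), P14(miss)}
      N6 x:[-2,4/3] y:[-25/3,-16/3] z:[8/3,19/3] -> miss, prune
    N14 x:[-3,4] y:[-8,11/3] z:[-7,0] -> hit [-3,0], descend [1, 13]
      N1 x:[-1/3,4] y:[-8,-17/3] z:[-4/3,0] -> miss, prune
      N13 x:[-3,2/3] y:[-2,11/3] z:[-7,-1] -> miss, prune
  N12 x:[-10,-7/3] y:[-7,14/3] z:[-7,10/3] -> miss, prune

Summary -> nodes [0, 7, 3, 5, 6, 14, 1, 13, 12]; box-tests=9; leaf-entries=1; first=miss

== RESULT ==
9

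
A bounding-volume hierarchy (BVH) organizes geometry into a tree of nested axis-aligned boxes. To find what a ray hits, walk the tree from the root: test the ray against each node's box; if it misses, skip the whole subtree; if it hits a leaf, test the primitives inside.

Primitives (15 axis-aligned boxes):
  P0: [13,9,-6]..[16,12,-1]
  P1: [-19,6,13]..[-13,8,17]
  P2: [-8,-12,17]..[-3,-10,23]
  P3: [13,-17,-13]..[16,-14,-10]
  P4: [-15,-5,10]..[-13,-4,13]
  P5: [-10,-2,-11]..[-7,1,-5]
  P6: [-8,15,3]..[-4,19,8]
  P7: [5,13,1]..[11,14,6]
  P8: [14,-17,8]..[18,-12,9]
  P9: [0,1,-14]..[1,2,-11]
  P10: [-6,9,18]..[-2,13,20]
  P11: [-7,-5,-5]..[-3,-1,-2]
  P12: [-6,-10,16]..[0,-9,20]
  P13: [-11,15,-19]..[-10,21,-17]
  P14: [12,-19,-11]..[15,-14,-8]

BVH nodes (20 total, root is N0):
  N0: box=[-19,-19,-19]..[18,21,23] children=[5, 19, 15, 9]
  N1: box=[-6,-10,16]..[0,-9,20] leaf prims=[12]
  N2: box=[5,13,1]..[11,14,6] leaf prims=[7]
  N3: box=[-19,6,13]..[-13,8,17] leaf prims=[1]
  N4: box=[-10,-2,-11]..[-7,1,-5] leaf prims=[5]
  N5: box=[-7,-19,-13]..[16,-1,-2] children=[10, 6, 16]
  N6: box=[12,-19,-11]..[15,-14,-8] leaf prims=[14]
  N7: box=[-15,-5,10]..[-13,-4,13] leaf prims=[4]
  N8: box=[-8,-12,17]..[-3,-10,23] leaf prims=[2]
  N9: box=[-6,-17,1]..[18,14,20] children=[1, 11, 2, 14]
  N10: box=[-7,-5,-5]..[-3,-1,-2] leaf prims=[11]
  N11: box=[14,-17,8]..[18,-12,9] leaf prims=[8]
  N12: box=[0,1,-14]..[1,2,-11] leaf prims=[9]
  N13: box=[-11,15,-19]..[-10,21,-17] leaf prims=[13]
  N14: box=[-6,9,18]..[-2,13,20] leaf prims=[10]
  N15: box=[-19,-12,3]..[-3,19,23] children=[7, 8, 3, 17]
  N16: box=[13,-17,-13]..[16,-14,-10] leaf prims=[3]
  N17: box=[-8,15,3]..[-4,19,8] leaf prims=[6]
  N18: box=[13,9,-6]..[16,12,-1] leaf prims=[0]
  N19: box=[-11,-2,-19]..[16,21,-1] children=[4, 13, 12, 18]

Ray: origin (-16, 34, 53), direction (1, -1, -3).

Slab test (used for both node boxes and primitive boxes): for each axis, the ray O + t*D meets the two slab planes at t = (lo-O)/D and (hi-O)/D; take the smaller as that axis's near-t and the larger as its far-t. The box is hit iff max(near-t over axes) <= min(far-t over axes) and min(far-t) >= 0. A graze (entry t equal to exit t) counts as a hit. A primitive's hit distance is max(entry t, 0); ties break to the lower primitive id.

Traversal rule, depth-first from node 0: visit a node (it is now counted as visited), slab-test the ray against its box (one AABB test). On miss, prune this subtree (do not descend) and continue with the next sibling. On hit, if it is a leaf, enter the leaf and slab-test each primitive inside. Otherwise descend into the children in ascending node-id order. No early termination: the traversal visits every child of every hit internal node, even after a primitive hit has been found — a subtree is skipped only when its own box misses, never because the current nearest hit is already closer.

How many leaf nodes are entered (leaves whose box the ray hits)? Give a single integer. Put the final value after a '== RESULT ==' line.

Traverse from the root:
N0 x:[-3,34] y:[13,53] z:[10,24] -> hit [13,24], descend [5, 9, 15, 19]
  N5 x:[9,32] y:[35,53] z:[55/3,22] -> miss, prune
  N9 x:[10,34] y:[20,51] z:[11,52/3] -> miss, prune
  N15 x:[-3,13] y:[15,46] z:[10,50/3] -> miss, prune
  N19 x:[5,32] y:[13,36] z:[18,24] -> hit [18,24], descend [4, 12, 13, 18]
    N4 x:[6,9] y:[33,36] z:[58/3,64/3] -> miss, prune
    N12 x:[16,17] y:[32,33] z:[64/3,67/3] -> miss, prune
    N13 x:[5,6] y:[13,19] z:[70/3,24] -> miss, prune
    N18 x:[29,32] y:[22,25] z:[18,59/3] -> miss, prune

order=[0, 5, 9, 15, 19, 4, 12, 13, 18]  |boxes|=9  |leaves|=0  hit=miss

== RESULT ==
0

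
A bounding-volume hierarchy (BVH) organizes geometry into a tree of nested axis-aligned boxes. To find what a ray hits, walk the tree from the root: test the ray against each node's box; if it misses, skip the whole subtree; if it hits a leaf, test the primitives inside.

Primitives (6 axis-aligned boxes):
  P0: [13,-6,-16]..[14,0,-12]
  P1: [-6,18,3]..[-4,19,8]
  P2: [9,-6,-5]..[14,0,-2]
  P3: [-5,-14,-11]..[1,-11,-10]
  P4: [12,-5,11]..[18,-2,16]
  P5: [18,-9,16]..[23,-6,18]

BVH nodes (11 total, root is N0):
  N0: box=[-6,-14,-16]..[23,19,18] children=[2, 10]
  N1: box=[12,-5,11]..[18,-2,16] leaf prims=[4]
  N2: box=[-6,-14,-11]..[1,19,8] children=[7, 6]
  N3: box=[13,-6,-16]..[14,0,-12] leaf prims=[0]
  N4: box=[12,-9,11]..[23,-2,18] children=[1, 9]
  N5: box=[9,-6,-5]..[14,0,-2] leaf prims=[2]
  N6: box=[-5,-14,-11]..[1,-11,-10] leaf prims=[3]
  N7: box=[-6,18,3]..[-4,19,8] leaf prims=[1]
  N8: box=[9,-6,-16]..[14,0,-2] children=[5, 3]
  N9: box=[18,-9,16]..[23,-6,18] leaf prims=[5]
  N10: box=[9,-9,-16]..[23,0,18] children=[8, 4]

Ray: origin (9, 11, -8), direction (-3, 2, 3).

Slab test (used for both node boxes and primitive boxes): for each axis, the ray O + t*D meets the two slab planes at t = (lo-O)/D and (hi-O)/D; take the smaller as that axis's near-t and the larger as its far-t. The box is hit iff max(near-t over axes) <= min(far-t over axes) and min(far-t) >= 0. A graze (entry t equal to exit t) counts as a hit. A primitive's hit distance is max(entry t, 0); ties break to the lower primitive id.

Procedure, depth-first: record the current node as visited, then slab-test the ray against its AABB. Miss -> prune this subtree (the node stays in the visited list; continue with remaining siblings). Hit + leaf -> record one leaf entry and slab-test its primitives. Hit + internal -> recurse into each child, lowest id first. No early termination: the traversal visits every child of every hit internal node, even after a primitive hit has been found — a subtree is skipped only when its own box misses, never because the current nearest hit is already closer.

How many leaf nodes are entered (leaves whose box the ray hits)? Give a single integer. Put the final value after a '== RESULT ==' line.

Walk:
N0 x:[-14/3,5] y:[-25/2,4] z:[-8/3,26/3] -> hit [-8/3,4], descend [2, 10]
  N2 x:[8/3,5] y:[-25/2,4] z:[-1,16/3] -> hit [8/3,4], descend [6, 7]
    N6 x:[8/3,14/3] y:[-25/2,-11] z:[-1,-2/3] -> miss, prune
    N7 x:[13/3,5] y:[7/2,4] z:[11/3,16/3] -> miss, prune
  N10 x:[-14/3,0] y:[-10,-11/2] z:[-8/3,26/3] -> miss, prune

order=[0, 2, 6, 7, 10]  |boxes|=5  |leaves|=0  hit=miss

== RESULT ==
0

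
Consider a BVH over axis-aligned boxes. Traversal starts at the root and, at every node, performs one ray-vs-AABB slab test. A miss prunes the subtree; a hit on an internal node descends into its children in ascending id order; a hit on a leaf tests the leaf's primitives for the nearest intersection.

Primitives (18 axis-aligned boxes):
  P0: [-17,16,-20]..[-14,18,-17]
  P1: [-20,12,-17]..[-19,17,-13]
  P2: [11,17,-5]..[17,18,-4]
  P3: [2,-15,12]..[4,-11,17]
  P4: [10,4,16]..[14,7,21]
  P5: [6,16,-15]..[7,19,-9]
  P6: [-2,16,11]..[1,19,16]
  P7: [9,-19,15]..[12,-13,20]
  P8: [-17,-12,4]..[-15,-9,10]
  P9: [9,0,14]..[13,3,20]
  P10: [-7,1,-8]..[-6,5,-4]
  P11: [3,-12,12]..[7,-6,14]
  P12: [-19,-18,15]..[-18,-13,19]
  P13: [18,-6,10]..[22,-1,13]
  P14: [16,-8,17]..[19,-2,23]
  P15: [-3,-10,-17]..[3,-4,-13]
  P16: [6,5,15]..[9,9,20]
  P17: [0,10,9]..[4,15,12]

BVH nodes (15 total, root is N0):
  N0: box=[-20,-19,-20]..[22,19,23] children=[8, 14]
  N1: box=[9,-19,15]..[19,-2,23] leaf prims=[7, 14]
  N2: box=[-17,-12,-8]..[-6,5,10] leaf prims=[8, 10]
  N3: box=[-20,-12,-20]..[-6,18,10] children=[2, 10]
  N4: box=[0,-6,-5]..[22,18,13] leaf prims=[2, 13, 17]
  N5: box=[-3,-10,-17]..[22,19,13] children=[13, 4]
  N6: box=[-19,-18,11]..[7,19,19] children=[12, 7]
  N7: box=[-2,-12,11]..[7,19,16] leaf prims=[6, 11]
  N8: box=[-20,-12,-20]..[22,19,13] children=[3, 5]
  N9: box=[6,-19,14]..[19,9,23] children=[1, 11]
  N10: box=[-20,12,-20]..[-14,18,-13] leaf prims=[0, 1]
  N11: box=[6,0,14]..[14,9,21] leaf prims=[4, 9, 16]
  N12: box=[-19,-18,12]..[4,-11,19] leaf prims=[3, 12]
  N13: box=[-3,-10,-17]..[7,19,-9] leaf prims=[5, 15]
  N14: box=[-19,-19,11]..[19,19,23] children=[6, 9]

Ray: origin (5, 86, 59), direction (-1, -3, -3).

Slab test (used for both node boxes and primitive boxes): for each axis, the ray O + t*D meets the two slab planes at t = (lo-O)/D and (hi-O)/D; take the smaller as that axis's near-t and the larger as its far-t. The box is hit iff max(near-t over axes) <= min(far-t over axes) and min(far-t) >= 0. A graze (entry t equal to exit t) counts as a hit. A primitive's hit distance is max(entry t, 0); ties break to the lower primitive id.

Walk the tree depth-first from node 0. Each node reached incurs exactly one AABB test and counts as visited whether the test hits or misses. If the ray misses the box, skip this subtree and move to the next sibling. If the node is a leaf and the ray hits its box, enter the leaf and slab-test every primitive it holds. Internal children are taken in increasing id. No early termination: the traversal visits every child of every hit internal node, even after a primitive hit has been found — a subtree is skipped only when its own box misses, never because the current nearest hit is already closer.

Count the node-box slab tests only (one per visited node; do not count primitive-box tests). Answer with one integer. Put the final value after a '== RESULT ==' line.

Trace the traversal:
N0 x:[-17,25] y:[67/3,35] z:[12,79/3] -> hit [67/3,25], descend [8, 14]
  N8 x:[-17,25] y:[67/3,98/3] z:[46/3,79/3] -> hit [67/3,25], descend [3, 5]
    N3 x:[11,25] y:[68/3,98/3] z:[49/3,79/3] -> hit [68/3,25], descend [2, 10]
      N2 x:[11,22] y:[27,98/3] z:[49/3,67/3] -> miss, prune
      N10 x:[19,25] y:[68/3,74/3] z:[24,79/3] -> hit [24,74/3] leaf, test {P0(miss), P1@t=24}
    N5 x:[-17,8] y:[67/3,32] z:[46/3,76/3] -> miss, prune
  N14 x:[-14,24] y:[67/3,35] z:[12,16] -> miss, prune

order=[0, 8, 3, 2, 10, 5, 14]  |boxes|=7  |leaves|=1  hit=P1

== RESULT ==
7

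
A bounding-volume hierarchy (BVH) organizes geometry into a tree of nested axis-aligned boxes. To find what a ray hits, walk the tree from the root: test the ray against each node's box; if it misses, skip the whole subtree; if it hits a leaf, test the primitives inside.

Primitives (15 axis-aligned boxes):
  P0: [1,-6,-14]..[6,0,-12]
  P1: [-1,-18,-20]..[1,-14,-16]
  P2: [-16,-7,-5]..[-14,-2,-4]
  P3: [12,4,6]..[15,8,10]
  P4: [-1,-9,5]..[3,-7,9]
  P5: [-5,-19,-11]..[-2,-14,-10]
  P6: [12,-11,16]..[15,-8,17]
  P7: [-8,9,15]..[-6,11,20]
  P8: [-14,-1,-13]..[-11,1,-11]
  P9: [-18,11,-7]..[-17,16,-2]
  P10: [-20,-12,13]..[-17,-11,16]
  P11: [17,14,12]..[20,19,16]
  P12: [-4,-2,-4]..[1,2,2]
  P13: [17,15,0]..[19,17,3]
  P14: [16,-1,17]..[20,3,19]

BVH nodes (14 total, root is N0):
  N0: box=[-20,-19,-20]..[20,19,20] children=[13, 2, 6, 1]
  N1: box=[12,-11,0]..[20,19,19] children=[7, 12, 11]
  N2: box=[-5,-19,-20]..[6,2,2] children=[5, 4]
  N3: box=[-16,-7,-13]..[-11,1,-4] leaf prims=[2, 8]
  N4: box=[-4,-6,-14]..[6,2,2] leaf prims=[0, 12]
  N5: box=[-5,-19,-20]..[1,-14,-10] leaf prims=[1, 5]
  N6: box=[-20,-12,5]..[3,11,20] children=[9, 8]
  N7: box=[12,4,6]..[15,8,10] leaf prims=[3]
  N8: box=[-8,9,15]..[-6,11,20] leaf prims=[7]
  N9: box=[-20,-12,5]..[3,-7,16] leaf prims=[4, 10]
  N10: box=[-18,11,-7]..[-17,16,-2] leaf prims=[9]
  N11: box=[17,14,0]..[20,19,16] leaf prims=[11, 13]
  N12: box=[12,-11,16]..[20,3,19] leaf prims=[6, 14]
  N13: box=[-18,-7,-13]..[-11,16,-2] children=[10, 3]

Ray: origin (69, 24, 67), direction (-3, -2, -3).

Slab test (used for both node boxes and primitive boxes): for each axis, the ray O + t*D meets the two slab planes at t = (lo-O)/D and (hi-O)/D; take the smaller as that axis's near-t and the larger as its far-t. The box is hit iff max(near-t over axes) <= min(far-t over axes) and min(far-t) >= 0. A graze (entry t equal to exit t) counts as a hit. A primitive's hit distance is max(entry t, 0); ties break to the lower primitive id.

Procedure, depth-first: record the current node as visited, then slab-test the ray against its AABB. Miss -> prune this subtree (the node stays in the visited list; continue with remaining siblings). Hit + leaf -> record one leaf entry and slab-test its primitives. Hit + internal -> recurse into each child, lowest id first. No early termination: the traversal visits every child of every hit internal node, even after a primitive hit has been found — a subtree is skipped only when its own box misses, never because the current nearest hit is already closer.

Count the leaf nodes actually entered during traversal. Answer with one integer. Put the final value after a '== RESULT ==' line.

Trace the traversal:
N0 x:[49/3,89/3] y:[5/2,43/2] z:[47/3,29] -> hit [49/3,43/2], descend [1, 2, 6, 13]
  N1 x:[49/3,19] y:[5/2,35/2] z:[16,67/3] -> hit [49/3,35/2], descend [7, 11, 12]
    N7 x:[18,19] y:[8,10] z:[19,61/3] -> miss, prune
    N11 x:[49/3,52/3] y:[5/2,5] z:[17,67/3] -> miss, prune
    N12 x:[49/3,19] y:[21/2,35/2] z:[16,17] -> hit [49/3,17] leaf, test {P6(miss), P14(miss)}
  N2 x:[21,74/3] y:[11,43/2] z:[65/3,29] -> miss, prune
  N6 x:[22,89/3] y:[13/2,18] z:[47/3,62/3] -> miss, prune
  N13 x:[80/3,29] y:[4,31/2] z:[23,80/3] -> miss, prune

order=[0, 1, 7, 11, 12, 2, 6, 13]  |boxes|=8  |leaves|=1  hit=miss

== RESULT ==
1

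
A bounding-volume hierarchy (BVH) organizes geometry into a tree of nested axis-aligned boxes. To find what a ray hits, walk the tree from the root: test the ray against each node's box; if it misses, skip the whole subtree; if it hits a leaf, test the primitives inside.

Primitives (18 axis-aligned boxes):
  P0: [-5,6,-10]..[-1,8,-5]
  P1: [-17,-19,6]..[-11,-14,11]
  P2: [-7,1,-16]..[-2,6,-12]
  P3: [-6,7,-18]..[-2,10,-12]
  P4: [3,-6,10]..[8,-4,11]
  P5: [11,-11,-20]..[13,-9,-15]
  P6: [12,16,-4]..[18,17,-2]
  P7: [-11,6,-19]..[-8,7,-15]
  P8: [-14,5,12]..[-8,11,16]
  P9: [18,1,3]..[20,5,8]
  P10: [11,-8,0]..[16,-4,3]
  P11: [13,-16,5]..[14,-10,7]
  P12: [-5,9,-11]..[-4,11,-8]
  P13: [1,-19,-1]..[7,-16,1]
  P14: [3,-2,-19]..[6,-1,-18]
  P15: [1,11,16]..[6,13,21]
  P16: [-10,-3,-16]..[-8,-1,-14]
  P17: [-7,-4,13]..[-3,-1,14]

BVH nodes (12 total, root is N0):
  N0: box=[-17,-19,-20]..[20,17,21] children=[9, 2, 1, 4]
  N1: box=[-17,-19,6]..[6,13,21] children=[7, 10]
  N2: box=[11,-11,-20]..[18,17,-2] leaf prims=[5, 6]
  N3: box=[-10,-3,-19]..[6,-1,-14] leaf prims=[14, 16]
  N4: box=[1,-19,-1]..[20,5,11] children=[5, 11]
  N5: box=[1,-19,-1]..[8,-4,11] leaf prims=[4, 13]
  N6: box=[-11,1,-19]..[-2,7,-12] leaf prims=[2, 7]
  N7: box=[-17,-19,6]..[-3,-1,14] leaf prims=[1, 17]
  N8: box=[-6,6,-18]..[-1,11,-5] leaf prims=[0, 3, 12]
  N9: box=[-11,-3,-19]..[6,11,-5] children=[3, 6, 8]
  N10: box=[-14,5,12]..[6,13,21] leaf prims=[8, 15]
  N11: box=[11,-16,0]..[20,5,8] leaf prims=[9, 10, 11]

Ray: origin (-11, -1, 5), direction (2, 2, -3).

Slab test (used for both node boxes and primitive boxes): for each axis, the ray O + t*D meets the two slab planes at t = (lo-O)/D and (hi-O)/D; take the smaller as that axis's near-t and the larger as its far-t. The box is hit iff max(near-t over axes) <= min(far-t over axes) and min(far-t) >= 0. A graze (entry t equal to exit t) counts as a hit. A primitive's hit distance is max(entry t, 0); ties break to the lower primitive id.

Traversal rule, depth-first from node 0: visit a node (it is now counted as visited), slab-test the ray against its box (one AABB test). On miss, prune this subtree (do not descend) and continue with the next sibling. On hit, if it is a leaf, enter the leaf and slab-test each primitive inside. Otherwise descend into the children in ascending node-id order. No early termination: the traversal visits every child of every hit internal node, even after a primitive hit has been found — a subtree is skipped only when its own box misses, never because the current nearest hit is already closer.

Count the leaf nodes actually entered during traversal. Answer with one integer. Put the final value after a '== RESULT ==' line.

Trace the traversal:
N0 x:[-3,31/2] y:[-9,9] z:[-16/3,25/3] -> hit [-3,25/3], descend [1, 2, 4, 9]
  N1 x:[-3,17/2] y:[-9,7] z:[-16/3,-1/3] -> miss, prune
  N2 x:[11,29/2] y:[-5,9] z:[7/3,25/3] -> miss, prune
  N4 x:[6,31/2] y:[-9,3] z:[-2,2] -> miss, prune
  N9 x:[0,17/2] y:[-1,6] z:[10/3,8] -> hit [10/3,6], descend [3, 6, 8]
    N3 x:[1/2,17/2] y:[-1,0] z:[19/3,8] -> miss, prune
    N6 x:[0,9/2] y:[1,4] z:[17/3,8] -> miss, prune
    N8 x:[5/2,5] y:[7/2,6] z:[10/3,23/3] -> hit [7/2,5] leaf, test {P0@t=7/2, P3(miss), P12(miss)}

8 AABB tests over nodes [0, 1, 2, 4, 9, 3, 6, 8]; 1 leaf entered; closest P0.

== RESULT ==
1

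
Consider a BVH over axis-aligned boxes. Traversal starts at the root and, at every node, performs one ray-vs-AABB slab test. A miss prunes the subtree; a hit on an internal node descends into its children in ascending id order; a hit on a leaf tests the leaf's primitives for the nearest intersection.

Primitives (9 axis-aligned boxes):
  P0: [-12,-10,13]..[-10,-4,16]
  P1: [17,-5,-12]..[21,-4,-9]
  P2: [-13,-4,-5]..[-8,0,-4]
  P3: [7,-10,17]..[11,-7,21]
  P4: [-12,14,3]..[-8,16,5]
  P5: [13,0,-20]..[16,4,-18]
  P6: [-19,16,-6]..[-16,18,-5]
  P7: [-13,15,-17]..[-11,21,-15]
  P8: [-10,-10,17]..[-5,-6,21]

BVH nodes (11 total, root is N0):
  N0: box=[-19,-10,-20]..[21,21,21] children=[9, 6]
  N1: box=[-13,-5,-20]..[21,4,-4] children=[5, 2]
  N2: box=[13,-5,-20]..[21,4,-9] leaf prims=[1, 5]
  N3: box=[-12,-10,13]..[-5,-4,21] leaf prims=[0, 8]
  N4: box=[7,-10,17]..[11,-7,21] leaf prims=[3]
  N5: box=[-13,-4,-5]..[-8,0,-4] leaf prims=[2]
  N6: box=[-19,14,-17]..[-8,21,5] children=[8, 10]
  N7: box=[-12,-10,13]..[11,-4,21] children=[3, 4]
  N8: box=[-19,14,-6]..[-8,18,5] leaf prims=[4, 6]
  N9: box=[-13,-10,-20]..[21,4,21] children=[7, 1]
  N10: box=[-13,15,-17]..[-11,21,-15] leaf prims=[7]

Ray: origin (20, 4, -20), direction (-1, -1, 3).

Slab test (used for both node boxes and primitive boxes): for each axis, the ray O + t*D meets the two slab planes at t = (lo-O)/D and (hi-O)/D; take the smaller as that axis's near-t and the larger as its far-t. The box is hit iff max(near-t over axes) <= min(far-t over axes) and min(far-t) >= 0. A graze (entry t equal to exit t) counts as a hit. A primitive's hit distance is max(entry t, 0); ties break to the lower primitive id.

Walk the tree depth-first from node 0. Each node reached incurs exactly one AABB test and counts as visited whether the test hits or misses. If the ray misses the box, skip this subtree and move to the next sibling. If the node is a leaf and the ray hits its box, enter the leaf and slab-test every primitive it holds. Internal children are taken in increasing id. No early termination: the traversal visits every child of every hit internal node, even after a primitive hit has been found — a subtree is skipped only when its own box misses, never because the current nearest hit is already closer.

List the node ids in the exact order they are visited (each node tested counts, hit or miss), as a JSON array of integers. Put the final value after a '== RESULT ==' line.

Walk:
N0 x:[-1,39] y:[-17,14] z:[0,41/3] -> hit [0,41/3], descend [6, 9]
  N6 x:[28,39] y:[-17,-10] z:[1,25/3] -> miss, prune
  N9 x:[-1,33] y:[0,14] z:[0,41/3] -> hit [0,41/3], descend [1, 7]
    N1 x:[-1,33] y:[0,9] z:[0,16/3] -> hit [0,16/3], descend [2, 5]
      N2 x:[-1,7] y:[0,9] z:[0,11/3] -> hit [0,11/3] leaf, test {P1(miss), P5(miss)}
      N5 x:[28,33] y:[4,8] z:[5,16/3] -> miss, prune
    N7 x:[9,32] y:[8,14] z:[11,41/3] -> hit [11,41/3], descend [3, 4]
      N3 x:[25,32] y:[8,14] z:[11,41/3] -> miss, prune
      N4 x:[9,13] y:[11,14] z:[37/3,41/3] -> hit [37/3,13] leaf, test {P3@t=37/3}

order=[0, 6, 9, 1, 2, 5, 7, 3, 4]  |boxes|=9  |leaves|=2  hit=P3

== RESULT ==
[0, 6, 9, 1, 2, 5, 7, 3, 4]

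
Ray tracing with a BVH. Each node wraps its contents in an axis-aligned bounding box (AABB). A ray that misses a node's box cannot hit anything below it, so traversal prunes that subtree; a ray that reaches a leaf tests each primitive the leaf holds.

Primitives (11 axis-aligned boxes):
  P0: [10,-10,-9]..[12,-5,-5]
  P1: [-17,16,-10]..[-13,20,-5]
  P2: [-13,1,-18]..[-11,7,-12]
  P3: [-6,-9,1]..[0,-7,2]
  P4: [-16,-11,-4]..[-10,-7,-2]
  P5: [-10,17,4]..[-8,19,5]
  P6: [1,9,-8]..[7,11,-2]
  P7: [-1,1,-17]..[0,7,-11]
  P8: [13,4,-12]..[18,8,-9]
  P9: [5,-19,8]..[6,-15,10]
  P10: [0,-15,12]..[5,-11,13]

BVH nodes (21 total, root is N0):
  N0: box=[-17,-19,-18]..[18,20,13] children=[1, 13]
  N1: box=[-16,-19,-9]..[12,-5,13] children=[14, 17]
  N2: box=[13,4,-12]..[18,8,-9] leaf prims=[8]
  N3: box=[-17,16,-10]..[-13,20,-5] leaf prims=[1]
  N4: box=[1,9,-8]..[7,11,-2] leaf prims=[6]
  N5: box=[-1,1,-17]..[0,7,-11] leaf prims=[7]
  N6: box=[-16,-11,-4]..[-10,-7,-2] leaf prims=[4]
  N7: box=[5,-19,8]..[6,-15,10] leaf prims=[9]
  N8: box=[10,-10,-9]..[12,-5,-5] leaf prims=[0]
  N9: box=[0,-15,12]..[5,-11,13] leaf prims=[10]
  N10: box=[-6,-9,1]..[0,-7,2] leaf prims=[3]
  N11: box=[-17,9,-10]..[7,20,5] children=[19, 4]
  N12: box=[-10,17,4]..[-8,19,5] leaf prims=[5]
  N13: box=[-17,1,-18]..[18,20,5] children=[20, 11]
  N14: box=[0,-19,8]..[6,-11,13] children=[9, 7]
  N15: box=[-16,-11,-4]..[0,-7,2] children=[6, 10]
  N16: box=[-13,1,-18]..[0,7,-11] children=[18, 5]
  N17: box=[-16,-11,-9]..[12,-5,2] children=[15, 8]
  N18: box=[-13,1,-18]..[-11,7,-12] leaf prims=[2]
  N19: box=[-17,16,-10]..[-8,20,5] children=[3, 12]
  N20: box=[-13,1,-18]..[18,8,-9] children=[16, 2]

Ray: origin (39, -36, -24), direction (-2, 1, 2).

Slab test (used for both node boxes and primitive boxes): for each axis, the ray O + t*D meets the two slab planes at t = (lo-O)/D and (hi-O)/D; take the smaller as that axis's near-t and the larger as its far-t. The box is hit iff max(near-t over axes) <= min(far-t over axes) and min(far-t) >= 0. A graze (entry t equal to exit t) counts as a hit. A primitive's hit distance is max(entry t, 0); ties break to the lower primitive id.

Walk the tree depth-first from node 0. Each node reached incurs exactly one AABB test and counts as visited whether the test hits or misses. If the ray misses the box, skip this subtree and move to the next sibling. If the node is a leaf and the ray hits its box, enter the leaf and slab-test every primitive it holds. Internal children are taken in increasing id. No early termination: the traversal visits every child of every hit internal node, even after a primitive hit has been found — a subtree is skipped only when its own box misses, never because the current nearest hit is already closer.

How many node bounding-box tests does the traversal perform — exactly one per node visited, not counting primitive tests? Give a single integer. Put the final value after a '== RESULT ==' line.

Walk:
N0 x:[21/2,28] y:[17,56] z:[3,37/2] -> hit [17,37/2], descend [1, 13]
  N1 x:[27/2,55/2] y:[17,31] z:[15/2,37/2] -> hit [17,37/2], descend [14, 17]
    N14 x:[33/2,39/2] y:[17,25] z:[16,37/2] -> hit [17,37/2], descend [7, 9]
      N7 x:[33/2,17] y:[17,21] z:[16,17] -> hit [17,17] leaf, test {P9@t=17}
      N9 x:[17,39/2] y:[21,25] z:[18,37/2] -> miss, prune
    N17 x:[27/2,55/2] y:[25,31] z:[15/2,13] -> miss, prune
  N13 x:[21/2,28] y:[37,56] z:[3,29/2] -> miss, prune

Visited [0, 1, 14, 7, 9, 17, 13]. Tests: 7 box, 1 leaf. Nearest: P9.

== RESULT ==
7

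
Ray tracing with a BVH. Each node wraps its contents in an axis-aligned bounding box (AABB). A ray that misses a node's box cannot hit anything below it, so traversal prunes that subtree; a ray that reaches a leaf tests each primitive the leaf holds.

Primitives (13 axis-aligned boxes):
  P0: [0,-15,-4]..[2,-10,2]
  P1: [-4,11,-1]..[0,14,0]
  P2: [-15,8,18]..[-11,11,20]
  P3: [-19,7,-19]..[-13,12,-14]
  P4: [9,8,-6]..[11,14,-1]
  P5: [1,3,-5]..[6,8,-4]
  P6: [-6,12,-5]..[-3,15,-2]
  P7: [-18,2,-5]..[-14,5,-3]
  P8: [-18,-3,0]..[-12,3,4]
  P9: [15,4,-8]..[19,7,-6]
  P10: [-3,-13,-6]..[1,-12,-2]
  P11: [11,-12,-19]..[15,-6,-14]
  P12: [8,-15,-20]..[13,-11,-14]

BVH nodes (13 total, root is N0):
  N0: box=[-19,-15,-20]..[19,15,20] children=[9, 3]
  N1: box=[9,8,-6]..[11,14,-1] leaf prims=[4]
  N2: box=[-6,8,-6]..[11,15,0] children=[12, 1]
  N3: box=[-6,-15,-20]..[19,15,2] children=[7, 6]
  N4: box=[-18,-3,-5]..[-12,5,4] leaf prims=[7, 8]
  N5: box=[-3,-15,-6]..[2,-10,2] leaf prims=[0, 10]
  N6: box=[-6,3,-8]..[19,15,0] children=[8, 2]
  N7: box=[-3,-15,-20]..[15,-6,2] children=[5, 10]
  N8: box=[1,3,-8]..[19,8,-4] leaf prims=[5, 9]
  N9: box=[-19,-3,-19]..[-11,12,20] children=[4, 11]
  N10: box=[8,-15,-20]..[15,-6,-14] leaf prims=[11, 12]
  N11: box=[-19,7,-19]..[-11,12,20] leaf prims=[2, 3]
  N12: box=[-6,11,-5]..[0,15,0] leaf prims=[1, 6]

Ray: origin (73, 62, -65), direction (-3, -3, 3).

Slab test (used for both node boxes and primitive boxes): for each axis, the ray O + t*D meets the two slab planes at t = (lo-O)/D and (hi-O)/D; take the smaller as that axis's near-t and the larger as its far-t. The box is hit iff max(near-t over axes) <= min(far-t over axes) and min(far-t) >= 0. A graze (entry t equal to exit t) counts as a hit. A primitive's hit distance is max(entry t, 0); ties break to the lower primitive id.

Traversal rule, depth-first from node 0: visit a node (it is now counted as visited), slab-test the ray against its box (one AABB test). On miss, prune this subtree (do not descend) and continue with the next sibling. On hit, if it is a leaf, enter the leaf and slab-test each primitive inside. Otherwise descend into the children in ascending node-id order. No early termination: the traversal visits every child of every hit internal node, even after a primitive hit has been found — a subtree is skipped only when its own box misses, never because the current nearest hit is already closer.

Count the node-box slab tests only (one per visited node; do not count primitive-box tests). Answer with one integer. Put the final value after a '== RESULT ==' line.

Traverse from the root:
N0 x:[18,92/3] y:[47/3,77/3] z:[15,85/3] -> hit [18,77/3], descend [3, 9]
  N3 x:[18,79/3] y:[47/3,77/3] z:[15,67/3] -> hit [18,67/3], descend [6, 7]
    N6 x:[18,79/3] y:[47/3,59/3] z:[19,65/3] -> hit [19,59/3], descend [2, 8]
      N2 x:[62/3,79/3] y:[47/3,18] z:[59/3,65/3] -> miss, prune
      N8 x:[18,24] y:[18,59/3] z:[19,61/3] -> hit [19,59/3] leaf, test {P5(miss), P9@t=19}
    N7 x:[58/3,76/3] y:[68/3,77/3] z:[15,67/3] -> miss, prune
  N9 x:[28,92/3] y:[50/3,65/3] z:[46/3,85/3] -> miss, prune

order=[0, 3, 6, 2, 8, 7, 9]  |boxes|=7  |leaves|=1  hit=P9

== RESULT ==
7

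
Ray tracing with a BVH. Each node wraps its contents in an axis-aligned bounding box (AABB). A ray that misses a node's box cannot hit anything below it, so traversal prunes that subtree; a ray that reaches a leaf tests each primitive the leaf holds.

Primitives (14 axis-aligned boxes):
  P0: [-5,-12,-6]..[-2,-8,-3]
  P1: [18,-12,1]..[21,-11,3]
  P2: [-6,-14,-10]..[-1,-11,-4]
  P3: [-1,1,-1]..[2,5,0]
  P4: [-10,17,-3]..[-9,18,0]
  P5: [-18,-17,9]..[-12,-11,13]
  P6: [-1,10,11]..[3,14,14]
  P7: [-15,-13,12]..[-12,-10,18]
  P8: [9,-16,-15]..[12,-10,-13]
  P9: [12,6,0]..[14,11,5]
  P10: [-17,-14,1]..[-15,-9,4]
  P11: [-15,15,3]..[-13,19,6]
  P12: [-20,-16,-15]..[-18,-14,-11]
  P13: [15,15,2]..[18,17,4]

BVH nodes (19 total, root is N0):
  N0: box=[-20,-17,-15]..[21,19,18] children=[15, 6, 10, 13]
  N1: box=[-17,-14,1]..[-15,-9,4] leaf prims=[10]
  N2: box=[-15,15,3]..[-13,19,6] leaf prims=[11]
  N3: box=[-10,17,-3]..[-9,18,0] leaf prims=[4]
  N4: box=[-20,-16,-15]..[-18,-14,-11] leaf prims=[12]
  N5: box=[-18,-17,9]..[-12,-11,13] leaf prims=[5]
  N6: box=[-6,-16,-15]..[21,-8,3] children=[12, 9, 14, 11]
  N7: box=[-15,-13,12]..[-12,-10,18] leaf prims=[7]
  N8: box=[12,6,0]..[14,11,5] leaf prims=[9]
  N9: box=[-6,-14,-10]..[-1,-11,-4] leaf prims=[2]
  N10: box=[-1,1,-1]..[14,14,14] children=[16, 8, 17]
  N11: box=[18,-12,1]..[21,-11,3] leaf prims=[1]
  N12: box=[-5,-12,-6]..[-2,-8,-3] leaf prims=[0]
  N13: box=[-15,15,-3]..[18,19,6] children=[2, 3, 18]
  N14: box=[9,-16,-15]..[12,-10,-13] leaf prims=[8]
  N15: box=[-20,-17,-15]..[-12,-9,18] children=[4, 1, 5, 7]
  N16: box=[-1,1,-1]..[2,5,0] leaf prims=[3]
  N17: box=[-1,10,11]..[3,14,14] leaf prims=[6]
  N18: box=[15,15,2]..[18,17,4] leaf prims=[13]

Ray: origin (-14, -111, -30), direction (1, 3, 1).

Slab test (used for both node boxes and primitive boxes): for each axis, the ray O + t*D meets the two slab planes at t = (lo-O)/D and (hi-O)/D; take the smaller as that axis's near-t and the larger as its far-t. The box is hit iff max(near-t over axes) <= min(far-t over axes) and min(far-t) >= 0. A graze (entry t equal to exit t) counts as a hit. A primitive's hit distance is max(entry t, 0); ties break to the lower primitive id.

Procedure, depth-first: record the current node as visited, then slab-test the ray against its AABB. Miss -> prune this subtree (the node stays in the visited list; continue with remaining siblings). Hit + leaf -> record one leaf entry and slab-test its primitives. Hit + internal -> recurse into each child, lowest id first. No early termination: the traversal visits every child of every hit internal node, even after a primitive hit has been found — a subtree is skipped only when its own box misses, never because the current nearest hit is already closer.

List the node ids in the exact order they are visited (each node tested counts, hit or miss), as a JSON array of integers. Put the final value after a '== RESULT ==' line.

Traverse from the root:
N0 x:[-6,35] y:[94/3,130/3] z:[15,48] -> hit [94/3,35], descend [6, 10, 13, 15]
  N6 x:[8,35] y:[95/3,103/3] z:[15,33] -> hit [95/3,33], descend [9, 11, 12, 14]
    N9 x:[8,13] y:[97/3,100/3] z:[20,26] -> miss, prune
    N11 x:[32,35] y:[33,100/3] z:[31,33] -> hit [33,33] leaf, test {P1@t=33}
    N12 x:[9,12] y:[33,103/3] z:[24,27] -> miss, prune
    N14 x:[23,26] y:[95/3,101/3] z:[15,17] -> miss, prune
  N10 x:[13,28] y:[112/3,125/3] z:[29,44] -> miss, prune
  N13 x:[-1,32] y:[42,130/3] z:[27,36] -> miss, prune
  N15 x:[-6,2] y:[94/3,34] z:[15,48] -> miss, prune

order=[0, 6, 9, 11, 12, 14, 10, 13, 15]  |boxes|=9  |leaves|=1  hit=P1

== RESULT ==
[0, 6, 9, 11, 12, 14, 10, 13, 15]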